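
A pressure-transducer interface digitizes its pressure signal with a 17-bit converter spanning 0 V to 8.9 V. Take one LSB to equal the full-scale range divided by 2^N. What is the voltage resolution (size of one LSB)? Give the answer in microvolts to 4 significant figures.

V_FS = 8.9 V.
Number of codes = 2^17 = 131072.
LSB = 8.9 V / 2^17 = 67.90 µV.

67.90 µV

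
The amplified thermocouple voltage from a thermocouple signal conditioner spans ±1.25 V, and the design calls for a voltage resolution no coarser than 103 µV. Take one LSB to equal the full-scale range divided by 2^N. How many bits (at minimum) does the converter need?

Full-scale range = 1.25 V − (-1.25 V) = 2.5 V.
Levels needed ≥ 2.5/103 µV = 24270. 2^15 = 32768 suffices, so N_min = 15.

15 bits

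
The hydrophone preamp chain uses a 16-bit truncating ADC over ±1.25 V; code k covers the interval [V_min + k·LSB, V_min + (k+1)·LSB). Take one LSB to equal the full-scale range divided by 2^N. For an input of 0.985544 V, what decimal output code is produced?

Span: 1.25 V − (-1.25 V) = 2.5 V. LSB = 2.5 V / 2^16 ≈ 38.15 µV.
V_in − V_min = 0.985544 − (-1.25) = 2.235544 V.
Divide by LSB: 2.235544 × 65536/2.5 = 58603.4446.
Truncating gives code 58603.

58603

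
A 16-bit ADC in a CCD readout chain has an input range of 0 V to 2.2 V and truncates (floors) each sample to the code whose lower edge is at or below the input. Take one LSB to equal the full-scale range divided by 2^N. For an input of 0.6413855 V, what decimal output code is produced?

19106

Range is 2.2 V. LSB = 2.2 V / 2^16 ≈ 33.57 µV.
(V_in − V_min) × 2^16/range = (0.6413855 − (0)) × 65536/2.2 = 19106.291.
Floor → code = 19106.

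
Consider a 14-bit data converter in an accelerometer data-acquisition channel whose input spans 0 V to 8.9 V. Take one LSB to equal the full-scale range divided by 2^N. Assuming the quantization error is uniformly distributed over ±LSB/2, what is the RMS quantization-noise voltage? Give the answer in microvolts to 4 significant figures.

156.8 µV

Full-scale range = 8.9 V.
LSB = 8.9 V / 2^14 = 0.543213 mV.
σ_q = LSB/√12 = 0.543213 mV/3.4641 = 156.8 µV.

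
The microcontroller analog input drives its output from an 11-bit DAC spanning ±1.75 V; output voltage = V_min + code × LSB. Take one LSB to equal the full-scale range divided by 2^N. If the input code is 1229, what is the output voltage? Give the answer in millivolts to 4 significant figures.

350.3 mV

The full-scale span is 1.75 − (-1.75) = 3.5 V. LSB = 3.5 V / 2^11.
Output = V_min + (1229/2048) × range = -1.75 + 0.600098 × 3.5 V
      = -1.75 + 2.10034 = 0.350342 V.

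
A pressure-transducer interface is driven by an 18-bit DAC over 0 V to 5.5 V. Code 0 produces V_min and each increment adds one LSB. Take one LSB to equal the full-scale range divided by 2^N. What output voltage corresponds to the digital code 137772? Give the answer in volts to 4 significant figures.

2.891 V

V_FS = 5.5 V. LSB = 5.5 V / 2^18.
V_out = 0 + 137772 × (5.5/262144) V
      = 0 + 2.89057 = 2.89057 V.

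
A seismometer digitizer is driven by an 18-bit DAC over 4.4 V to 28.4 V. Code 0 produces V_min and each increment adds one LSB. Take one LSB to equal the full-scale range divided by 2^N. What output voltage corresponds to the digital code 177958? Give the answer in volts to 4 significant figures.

20.69 V

The full-scale span is 28.4 − (4.4) = 24 V. LSB = 24 V / 2^18.
Output = V_min + (177958/262144) × range = 4.4 + 0.678856 × 24 V
      = 4.4 V + 16.2925 V = 20.6925 V.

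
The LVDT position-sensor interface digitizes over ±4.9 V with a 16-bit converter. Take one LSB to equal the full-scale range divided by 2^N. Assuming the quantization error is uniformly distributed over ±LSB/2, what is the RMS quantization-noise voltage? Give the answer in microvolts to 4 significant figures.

Span: 4.9 V − (-4.9 V) = 9.8 V.
One LSB is 9.8 V / 65536 = 149.536 µV.
For a uniform distribution on [−LSB/2, +LSB/2], V_rms = LSB/√12 = 149.536 µV/3.4641 = 43.17 µV.

43.17 µV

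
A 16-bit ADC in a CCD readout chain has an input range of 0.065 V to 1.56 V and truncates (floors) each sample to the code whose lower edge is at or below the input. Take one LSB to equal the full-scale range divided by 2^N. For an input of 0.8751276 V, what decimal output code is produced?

Span: 1.56 V − (0.065 V) = 1.495 V. LSB = 1.495 V / 2^16 ≈ 22.81 µV.
V_in − V_min = 0.8751276 − (0.065) = 0.8101276 V.
Divide by LSB: 0.8101276 × 65536/1.495 = 35513.3929.
Truncating gives code 35513.

35513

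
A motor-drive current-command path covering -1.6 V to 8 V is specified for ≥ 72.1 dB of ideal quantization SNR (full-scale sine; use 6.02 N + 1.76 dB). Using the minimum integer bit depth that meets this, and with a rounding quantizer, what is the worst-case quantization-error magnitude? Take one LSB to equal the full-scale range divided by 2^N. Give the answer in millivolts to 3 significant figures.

The full-scale span is 8 − (-1.6) = 9.6 V.
Solving 6.02 N ≥ 72.1 − 1.76: N ≥ 11.684. Round up → N = 12.
Step size = 9.6/4096 V = 2.3438 mV.
Max error for round-to-nearest is LSB/2 = 1.17 mV.

1.17 mV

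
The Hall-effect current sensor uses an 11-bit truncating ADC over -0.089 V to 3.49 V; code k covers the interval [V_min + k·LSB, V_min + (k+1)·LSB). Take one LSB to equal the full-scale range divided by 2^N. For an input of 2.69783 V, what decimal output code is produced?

The full-scale span is 3.49 − (-0.089) = 3.579 V. LSB = 3.579 V / 2^11 ≈ 1.748 mV.
code = ⌊(V_in − V_min)/LSB⌋ = ⌊(V_in − V_min) × 2^11 / range⌋
     = ⌊(2.69783 − (-0.089)) × 2048 / 3.579⌋ = ⌊2.78683 × 2048/3.579⌋
     = ⌊1594.699⌋ = 1594.

1594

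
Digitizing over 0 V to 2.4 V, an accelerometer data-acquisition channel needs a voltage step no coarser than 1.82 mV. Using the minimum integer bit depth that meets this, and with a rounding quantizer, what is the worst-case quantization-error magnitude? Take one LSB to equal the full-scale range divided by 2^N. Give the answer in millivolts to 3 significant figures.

V_FS = 2.4 V.
2.4 V / 1.82 mV = 1319. Since 2^10 = 1024 and 2^11 = 2048, N = 11.
LSB = 2.4 V ÷ 2^11 = 2.4/2048 V = 1.1719 mV.
Max error for round-to-nearest is LSB/2 = 0.586 mV.

0.586 mV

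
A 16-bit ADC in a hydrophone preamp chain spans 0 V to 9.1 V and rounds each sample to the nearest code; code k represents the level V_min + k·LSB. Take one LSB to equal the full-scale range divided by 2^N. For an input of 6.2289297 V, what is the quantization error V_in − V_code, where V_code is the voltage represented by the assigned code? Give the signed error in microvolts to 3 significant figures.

Span = 9.1 V. LSB = 9.1 V / 2^16 ≈ 138.9 µV.
Position in LSBs: (6.2289297 − (0)) × 65536/9.1 = 44859.2458; rounding gives k = 44859.
Reconstructed level: 0 + 44859 × 9.1/65536 V = 6.2288955688 V.
Error = V_in − V_code = 6.2289297 − (6.2288955688) = +34.1 µV.

+34.1 µV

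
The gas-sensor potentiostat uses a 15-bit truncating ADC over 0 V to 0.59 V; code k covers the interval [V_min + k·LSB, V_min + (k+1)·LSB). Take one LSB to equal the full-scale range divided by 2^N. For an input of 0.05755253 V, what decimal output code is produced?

Full-scale range = 0.59 V. LSB = 0.59 V / 2^15 ≈ 18.01 µV.
V_in − V_min = 0.05755253 − (0) = 0.05755253 V.
Divide by LSB: 0.05755253 × 32768/0.59 = 3196.4090.
Truncating gives code 3196.

3196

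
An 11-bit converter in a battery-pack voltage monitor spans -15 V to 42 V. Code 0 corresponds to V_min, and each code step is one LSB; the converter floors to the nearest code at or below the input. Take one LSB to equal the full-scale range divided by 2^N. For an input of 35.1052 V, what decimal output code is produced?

1800

Full-scale range = 42 V − (-15 V) = 57 V. LSB = 57 V / 2^11 ≈ 27.83 mV.
code = ⌊(V_in − V_min)/LSB⌋ = ⌊(V_in − V_min) × 2^11 / range⌋
     = ⌊(35.1052 − (-15)) × 2048 / 57⌋ = ⌊50.1052 × 2048/57⌋
     = ⌊1800.271⌋ = 1800.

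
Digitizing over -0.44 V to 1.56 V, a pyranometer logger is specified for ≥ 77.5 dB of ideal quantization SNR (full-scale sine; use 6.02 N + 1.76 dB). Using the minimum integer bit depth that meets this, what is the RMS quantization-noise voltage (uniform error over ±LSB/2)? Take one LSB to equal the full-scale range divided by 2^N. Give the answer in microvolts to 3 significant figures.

70.5 µV

Range = 1.56 − (-0.44) = 2 V.
Required N = ⌈(77.5 − 1.76)/6.02⌉ = ⌈12.581⌉ = 13.
LSB = 2 V / 2^13 = 244.14 µV.
σ_q = LSB/√12 = 244.14 µV/3.4641 = 70.5 µV.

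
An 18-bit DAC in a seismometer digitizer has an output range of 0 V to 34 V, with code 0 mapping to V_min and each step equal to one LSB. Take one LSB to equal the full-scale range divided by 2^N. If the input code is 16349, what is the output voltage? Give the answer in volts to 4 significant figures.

Span = 34 V. LSB = 34 V / 2^18.
V_out = V_min + code × LSB = 0 V + 16349 × 34 V / 262144
      = 0 V + 2.12046 V = 2.12046 V.

2.120 V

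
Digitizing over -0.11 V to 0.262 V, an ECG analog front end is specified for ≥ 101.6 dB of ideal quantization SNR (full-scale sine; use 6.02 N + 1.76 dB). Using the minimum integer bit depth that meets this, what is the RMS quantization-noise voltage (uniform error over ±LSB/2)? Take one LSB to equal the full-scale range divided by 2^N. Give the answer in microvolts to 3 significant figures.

0.819 µV

Full-scale range = 0.262 V − (-0.11 V) = 0.372 V.
Required N = ⌈(101.6 − 1.76)/6.02⌉ = ⌈16.585⌉ = 17.
Step size = 0.372/131072 V = 2.8381 µV.
RMS noise = LSB/√12 = 0.819 µV.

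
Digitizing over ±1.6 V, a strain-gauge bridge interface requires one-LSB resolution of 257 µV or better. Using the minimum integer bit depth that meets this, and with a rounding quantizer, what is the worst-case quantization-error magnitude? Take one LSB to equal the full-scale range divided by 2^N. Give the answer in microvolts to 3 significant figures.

Range = 1.6 − (-1.6) = 3.2 V.
3.2 V / 257 µV = 12450. Since 2^13 = 8192 and 2^14 = 16384, N = 14.
Step size = 3.2/16384 V = 195.31 µV.
Half an LSB is 97.7 µV.

97.7 µV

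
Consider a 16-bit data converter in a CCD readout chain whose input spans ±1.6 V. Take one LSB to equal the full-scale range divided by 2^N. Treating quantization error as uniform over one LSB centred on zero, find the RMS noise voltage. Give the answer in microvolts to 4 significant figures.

14.10 µV

The full-scale span is 1.6 − (-1.6) = 3.2 V.
LSB = 3.2 V ÷ 2^16 = 3.2/65536 V = 48.8281 µV.
σ_q = LSB/√12 = 48.8281 µV/3.4641 = 14.10 µV.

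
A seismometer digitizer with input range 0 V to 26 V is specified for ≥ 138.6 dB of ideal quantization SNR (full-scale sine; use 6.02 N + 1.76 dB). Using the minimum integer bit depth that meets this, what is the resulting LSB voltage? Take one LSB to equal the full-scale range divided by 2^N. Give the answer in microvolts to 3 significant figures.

3.10 µV

Range is 26 V.
Solving 6.02 N ≥ 138.6 − 1.76: N ≥ 22.731. Round up → N = 23.
LSB = 26 V / 2^23 = 3.10 µV.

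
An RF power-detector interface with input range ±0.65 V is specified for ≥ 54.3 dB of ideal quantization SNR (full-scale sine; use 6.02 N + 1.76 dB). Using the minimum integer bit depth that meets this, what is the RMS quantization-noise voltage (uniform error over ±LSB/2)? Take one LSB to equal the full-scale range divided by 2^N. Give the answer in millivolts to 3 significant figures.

0.733 mV

Range = 0.65 − (-0.65) = 1.3 V.
Solving 6.02 N ≥ 54.3 − 1.76: N ≥ 8.728. Round up → N = 9.
LSB = 1.3 V ÷ 2^9 = 1.3/512 V = 2.5391 mV.
σ_q = LSB/√12 = 2.5391 mV/3.4641 = 0.733 mV.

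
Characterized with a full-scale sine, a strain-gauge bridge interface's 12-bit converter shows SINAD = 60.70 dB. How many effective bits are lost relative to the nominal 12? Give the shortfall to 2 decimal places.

2.21 bits

ENOB = (SINAD − 1.76)/6.02 = (60.70 − 1.76)/6.02 = 9.7907 bits.
Lost resolution: 12 − 9.7907 = 2.2093 bits.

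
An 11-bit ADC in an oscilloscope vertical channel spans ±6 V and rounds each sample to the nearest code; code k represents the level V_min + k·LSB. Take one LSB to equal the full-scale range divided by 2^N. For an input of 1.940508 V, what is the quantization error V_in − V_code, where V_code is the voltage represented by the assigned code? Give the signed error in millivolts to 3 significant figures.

The full-scale span is 6 − (-6) = 12 V. LSB = 12 V / 2^11 ≈ 5.859 mV.
(1.940508 − (-6)) / LSB = 7.940508 × 2048/12 = 1355.1800. Nearest integer: k = 1355.
Reconstructed level: -6 + 1355 × 12/2048 V = 1.939453125 V.
Error = V_in − V_code = 1.940508 − (1.939453125) = +1.05 mV.

+1.05 mV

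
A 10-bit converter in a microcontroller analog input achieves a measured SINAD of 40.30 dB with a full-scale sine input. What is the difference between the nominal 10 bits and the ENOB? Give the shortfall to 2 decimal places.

3.60 bits

N_eff = (40.30 − 1.76)/6.02 = 6.4020 bits.
10 − 6.4020 = 3.60 bits below nominal.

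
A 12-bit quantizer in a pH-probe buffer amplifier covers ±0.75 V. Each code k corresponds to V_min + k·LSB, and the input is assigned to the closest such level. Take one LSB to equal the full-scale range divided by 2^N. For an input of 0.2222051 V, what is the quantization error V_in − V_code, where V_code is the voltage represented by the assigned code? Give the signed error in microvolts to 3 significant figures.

Span: 0.75 V − (-0.75 V) = 1.5 V. LSB = 1.5 V / 2^12 ≈ 366.2 µV.
(0.2222051 − (-0.75)) / LSB = 0.9722051 × 4096/1.5 = 2654.7681. Nearest integer: k = 2655.
Reconstructed level: -0.75 + 2655 × 1.5/4096 V = 0.2222900391 V.
e = 0.2222051 − (0.2222900391) = −84.9 µV.

−84.9 µV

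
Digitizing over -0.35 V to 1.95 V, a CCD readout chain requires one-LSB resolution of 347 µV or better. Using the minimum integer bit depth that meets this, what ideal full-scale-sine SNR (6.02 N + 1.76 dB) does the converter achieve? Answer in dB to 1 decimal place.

Full-scale range = 1.95 V − (-0.35 V) = 2.3 V.
Need 2^N ≥ 2.3 V / 347 µV = 6628 → N_min = 13.
SNR = 6.02 × 13 + 1.76 = 80.02 dB.

80.0 dB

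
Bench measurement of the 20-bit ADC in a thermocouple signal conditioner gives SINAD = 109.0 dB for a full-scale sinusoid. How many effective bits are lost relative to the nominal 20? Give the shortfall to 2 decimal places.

2.19 bits

Effective bits = (109.0 − 1.76)/6.02 = 17.8140.
20 − 17.8140 = 2.19 bits below nominal.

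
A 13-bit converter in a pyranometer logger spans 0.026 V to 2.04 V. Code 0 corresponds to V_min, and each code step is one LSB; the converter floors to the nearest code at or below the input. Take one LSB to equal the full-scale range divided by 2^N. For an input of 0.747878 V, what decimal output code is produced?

2936

Full-scale range = 2.04 V − (0.026 V) = 2.014 V. LSB = 2.014 V / 2^13 ≈ 245.8 µV.
code = ⌊(V_in − V_min)/LSB⌋ = ⌊(V_in − V_min) × 2^13 / range⌋
     = ⌊(0.747878 − (0.026)) × 8192 / 2.014⌋ = ⌊0.721878 × 8192/2.014⌋
     = ⌊2936.258⌋ = 2936.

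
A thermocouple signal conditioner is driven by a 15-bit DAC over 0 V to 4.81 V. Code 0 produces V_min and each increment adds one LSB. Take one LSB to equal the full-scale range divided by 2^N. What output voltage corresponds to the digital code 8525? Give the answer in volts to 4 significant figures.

1.251 V

Span = 4.81 V. LSB = 4.81 V / 2^15.
Output = V_min + (8525/32768) × range = 0 + 0.260162 × 4.81 V
      = 0 + 1.25138 = 1.25138 V.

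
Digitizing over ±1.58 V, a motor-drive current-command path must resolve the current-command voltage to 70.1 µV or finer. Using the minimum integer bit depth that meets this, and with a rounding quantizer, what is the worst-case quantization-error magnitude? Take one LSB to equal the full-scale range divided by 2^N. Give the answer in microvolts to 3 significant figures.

24.1 µV

Full-scale range = 1.58 V − (-1.58 V) = 3.16 V.
Need 2^N ≥ 3.16 V / 70.1 µV = 45080 → N_min = 16.
LSB = 3.16 V / 2^16 = 48.218 µV.
Half an LSB is 24.1 µV.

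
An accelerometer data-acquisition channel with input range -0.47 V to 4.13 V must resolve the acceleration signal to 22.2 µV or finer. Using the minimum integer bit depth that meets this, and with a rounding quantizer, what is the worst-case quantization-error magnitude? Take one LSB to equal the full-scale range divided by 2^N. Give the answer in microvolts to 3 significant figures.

The full-scale span is 4.13 − (-0.47) = 4.6 V.
Required number of levels: 4.6/22.2 µV = 207210; smallest N with 2^N ≥ that is 18.
One LSB is 4.6 V / 262144 = 17.548 µV.
Half an LSB is 8.77 µV.

8.77 µV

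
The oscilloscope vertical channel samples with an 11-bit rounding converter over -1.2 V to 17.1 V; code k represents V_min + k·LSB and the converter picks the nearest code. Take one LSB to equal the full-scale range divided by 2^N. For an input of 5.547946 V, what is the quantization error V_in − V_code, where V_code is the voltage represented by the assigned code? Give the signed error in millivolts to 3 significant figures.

The full-scale span is 17.1 − (-1.2) = 18.3 V. LSB = 18.3 V / 2^11 ≈ 8.936 mV.
(5.547946 − (-1.2)) / LSB = 6.747946 × 2048/18.3 = 755.1800. Nearest integer: k = 755.
V_code = -1.2 + (755/2048) × 18.3 = 5.546337891 V.
e = 5.547946 − (5.546337891) = +1.61 mV.

+1.61 mV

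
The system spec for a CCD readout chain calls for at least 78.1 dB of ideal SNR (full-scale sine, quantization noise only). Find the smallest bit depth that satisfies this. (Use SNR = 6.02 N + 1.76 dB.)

6.02 N + 1.76 ≥ 78.1 gives N ≥ 12.681, so the minimum integer is 13.

13 bits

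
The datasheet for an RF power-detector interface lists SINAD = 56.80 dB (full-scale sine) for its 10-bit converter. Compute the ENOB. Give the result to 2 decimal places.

ENOB = (SINAD − 1.76) / 6.02 = (56.80 − 1.76) / 6.02 = 55.04 / 6.02 = 9.1429.

9.14 bits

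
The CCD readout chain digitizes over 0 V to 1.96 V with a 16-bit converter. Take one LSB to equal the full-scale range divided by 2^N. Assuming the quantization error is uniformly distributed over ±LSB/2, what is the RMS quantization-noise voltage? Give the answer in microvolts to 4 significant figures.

8.633 µV

V_FS = 1.96 V.
Step size = 1.96/65536 V = 29.9072 µV.
V_rms = LSB/√12 = 29.9072 µV / √12 = 8.633 µV.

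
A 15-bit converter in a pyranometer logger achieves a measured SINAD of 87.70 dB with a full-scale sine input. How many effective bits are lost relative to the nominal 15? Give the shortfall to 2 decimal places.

ENOB = (SINAD − 1.76)/6.02 = (87.70 − 1.76)/6.02 = 14.2757 bits.
Lost resolution: 15 − 14.2757 = 0.7243 bits.

0.72 bits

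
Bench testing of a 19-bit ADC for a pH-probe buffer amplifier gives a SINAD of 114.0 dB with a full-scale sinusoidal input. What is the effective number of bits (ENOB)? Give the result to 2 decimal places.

18.64 bits

ENOB = (SINAD − 1.76) / 6.02 = (114.0 − 1.76) / 6.02 = 112.24 / 6.02 = 18.6445.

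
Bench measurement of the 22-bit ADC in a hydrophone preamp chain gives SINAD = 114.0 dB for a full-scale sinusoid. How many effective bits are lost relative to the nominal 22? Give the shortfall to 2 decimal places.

Effective bits = (114.0 − 1.76)/6.02 = 18.6445.
Lost resolution: 22 − 18.6445 = 3.3555 bits.

3.36 bits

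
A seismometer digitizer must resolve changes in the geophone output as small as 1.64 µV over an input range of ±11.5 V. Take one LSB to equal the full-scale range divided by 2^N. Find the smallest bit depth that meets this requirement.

The full-scale span is 11.5 − (-11.5) = 23 V.
23 V / 1.64 µV = 1.402e7. Since 2^23 = 8388608 and 2^24 = 16777216, N = 24.

24 bits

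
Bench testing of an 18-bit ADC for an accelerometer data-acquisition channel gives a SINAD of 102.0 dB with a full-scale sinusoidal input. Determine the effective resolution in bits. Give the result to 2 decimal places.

16.65 bits

ENOB = (SINAD − 1.76) / 6.02 = (102.0 − 1.76) / 6.02 = 100.24 / 6.02 = 16.6512.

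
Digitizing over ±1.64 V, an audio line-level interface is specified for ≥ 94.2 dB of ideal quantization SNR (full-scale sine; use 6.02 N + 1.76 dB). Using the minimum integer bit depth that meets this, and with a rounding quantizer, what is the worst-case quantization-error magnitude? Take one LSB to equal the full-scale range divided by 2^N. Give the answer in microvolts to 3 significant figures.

25.0 µV

The full-scale span is 1.64 − (-1.64) = 3.28 V.
Required N = ⌈(94.2 − 1.76)/6.02⌉ = ⌈15.355⌉ = 16.
LSB = 3.28 V / 2^16 = 50.049 µV.
Max error for round-to-nearest is LSB/2 = 25.0 µV.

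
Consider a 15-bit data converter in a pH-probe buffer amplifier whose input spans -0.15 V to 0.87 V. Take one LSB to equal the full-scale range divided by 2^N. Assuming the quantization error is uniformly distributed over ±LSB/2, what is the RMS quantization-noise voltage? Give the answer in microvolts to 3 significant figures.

8.99 µV

Span: 0.87 V − (-0.15 V) = 1.02 V.
Step size = 1.02/32768 V = 31.128 µV.
σ_q = LSB/√12 = 31.128 µV/3.4641 = 8.99 µV.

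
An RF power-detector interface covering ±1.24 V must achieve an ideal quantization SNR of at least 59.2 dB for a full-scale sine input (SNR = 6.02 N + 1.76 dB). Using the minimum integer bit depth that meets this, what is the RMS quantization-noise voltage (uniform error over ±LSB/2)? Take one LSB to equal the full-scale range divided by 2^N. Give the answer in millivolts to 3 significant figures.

0.699 mV

Range = 1.24 − (-1.24) = 2.48 V.
Solving 6.02 N ≥ 59.2 − 1.76: N ≥ 9.542. Round up → N = 10.
LSB = 2.48 V ÷ 2^10 = 2.48/1024 V = 2.4219 mV.
RMS noise = LSB/√12 = 0.699 mV.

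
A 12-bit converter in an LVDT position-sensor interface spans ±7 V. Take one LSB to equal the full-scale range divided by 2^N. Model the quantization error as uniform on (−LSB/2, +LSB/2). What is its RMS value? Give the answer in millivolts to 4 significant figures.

Full-scale range = 7 V − (-7 V) = 14 V.
Step size = 14/4096 V = 3.41797 mV.
V_rms = LSB/√12 = 3.41797 mV / √12 = 0.9867 mV.

0.9867 mV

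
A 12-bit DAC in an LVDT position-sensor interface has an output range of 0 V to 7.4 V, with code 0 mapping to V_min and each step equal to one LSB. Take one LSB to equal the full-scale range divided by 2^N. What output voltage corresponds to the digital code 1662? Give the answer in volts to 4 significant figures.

Full-scale range = 7.4 V. LSB = 7.4 V / 2^12.
V_out = V_min + code × LSB = 0 V + 1662 × 7.4 V / 4096
      = 0 + 3.00264 = 3.00264 V.

3.003 V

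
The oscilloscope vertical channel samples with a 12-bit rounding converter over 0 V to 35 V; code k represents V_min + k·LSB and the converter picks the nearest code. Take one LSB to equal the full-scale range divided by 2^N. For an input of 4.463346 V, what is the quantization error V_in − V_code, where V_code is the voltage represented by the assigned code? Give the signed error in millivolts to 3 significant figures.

+2.90 mV

Full-scale range = 35 V. LSB = 35 V / 2^12 ≈ 8.545 mV.
Position in LSBs: (4.463346 − (0)) × 4096/35 = 522.3390; rounding gives k = 522.
Reconstructed level: 0 + 522 × 35/4096 V = 4.460449219 V.
Error = V_in − V_code = 4.463346 − (4.460449219) = +2.90 mV.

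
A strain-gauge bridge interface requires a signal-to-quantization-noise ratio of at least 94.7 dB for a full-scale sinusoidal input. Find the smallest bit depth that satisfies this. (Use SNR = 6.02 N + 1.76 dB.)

16 bits

6.02 N + 1.76 ≥ 94.7 gives N ≥ 15.439, so the minimum integer is 16.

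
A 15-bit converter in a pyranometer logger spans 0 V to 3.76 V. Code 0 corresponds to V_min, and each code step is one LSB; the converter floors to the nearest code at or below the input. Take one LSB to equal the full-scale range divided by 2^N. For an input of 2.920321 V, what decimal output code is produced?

25450

Full-scale range = 3.76 V. LSB = 3.76 V / 2^15 ≈ 114.7 µV.
(V_in − V_min) × 2^15/range = (2.920321 − (0)) × 32768/3.76 = 25450.287.
Floor → code = 25450.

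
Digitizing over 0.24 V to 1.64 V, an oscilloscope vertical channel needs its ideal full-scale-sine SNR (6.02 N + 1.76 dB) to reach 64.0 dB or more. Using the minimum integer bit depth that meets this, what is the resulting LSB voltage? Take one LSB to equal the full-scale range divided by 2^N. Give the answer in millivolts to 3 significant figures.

The full-scale span is 1.64 − (0.24) = 1.4 V.
6.02 N + 1.76 ≥ 64.0 gives N ≥ 10.339, so the minimum integer is 11.
One LSB is 1.4 V / 2048 = 0.684 mV.

0.684 mV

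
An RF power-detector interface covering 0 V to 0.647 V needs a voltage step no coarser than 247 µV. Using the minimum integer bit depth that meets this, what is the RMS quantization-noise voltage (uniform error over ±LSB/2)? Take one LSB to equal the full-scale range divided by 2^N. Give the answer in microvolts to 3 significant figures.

Span = 0.647 V.
Need 2^N ≥ 0.647 V / 247 µV = 2619 → N_min = 12.
Step size = 0.647/4096 V = 157.96 µV.
RMS noise = LSB/√12 = 45.6 µV.

45.6 µV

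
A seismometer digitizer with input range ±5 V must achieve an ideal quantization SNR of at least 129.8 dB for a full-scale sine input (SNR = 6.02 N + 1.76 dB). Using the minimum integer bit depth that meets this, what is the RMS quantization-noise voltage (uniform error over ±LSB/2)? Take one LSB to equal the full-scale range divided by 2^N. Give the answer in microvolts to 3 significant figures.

The full-scale span is 5 − (-5) = 10 V.
Required N = ⌈(129.8 − 1.76)/6.02⌉ = ⌈21.269⌉ = 22.
LSB = 10 V / 2^22 = 2.3842 µV.
V_rms = LSB/√12 = 0.688 µV.

0.688 µV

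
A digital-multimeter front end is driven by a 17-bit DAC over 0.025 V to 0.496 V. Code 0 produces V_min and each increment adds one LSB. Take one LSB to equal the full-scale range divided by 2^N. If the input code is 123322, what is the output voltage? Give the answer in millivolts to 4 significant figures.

Range = 0.496 − (0.025) = 0.471 V. LSB = 0.471 V / 2^17.
V_out = 0.025 + 123322 × (0.471/131072) V
      = 0.025 + 0.443151 = 0.468151 V.

468.2 mV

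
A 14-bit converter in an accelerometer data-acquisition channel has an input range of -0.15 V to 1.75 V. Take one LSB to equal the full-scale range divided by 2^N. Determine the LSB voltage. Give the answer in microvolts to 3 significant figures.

Span: 1.75 V − (-0.15 V) = 1.9 V.
There are 2^14 = 16384 steps.
LSB = 1.9 V / 2^14 = 116 µV.

116 µV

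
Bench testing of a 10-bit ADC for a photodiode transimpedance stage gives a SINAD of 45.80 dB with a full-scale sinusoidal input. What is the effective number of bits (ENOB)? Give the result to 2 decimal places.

7.32 bits

ENOB = (SINAD − 1.76) / 6.02 = (45.80 − 1.76) / 6.02 = 44.04 / 6.02 = 7.3156.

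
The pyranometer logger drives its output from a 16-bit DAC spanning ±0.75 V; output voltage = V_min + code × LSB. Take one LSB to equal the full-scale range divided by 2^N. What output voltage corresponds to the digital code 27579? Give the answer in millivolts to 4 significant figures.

Range = 0.75 − (-0.75) = 1.5 V. LSB = 1.5 V / 2^16.
V_out = V_min + code × LSB = -0.75 V + 27579 × 1.5 V / 65536
      = -0.75 + 0.631233 = -0.118767 V.

-118.8 mV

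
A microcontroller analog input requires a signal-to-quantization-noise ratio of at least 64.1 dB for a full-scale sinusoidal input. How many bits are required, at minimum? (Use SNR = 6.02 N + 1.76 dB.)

11 bits

Required N = ⌈(64.1 − 1.76)/6.02⌉ = ⌈10.355⌉ = 11.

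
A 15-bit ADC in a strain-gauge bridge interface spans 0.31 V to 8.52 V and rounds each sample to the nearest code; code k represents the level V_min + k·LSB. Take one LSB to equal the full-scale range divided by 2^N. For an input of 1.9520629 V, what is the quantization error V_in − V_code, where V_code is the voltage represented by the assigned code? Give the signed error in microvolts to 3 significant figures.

−37.3 µV

Span: 8.52 V − (0.31 V) = 8.21 V. LSB = 8.21 V / 2^15 ≈ 250.5 µV.
(1.9520629 − (0.31)) / LSB = 1.6420629 × 32768/8.21 = 6553.8510. Nearest integer: k = 6554.
V_code = 0.31 + (6554/32768) × 8.21 = 1.9521002197 V.
Error = V_in − V_code = 1.9520629 − (1.9521002197) = −37.3 µV.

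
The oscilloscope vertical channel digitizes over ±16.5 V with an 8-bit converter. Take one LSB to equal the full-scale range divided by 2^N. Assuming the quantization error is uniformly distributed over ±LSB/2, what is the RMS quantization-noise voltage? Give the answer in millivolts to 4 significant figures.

Span: 16.5 V − (-16.5 V) = 33 V.
One LSB is 33 V / 256 = 128.906 mV.
σ_q = LSB/√12 = 128.906 mV/3.4641 = 37.21 mV.

37.21 mV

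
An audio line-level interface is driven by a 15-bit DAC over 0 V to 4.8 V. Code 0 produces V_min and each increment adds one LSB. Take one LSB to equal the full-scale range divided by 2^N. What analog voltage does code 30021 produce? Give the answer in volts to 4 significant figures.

V_FS = 4.8 V. LSB = 4.8 V / 2^15.
V_out = 0 + 30021 × (4.8/32768) V
      = 0 V + 4.39761 V = 4.39761 V.

4.398 V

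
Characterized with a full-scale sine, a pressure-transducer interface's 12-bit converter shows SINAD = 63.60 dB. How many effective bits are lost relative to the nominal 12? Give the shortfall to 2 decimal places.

ENOB = (SINAD − 1.76)/6.02 = (63.60 − 1.76)/6.02 = 10.2724 bits.
12 − 10.2724 = 1.73 bits below nominal.

1.73 bits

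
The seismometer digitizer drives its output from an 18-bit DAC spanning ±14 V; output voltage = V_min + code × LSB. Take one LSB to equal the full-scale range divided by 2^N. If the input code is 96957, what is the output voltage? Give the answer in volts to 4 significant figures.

-3.644 V

Range = 14 − (-14) = 28 V. LSB = 28 V / 2^18.
Output = V_min + (96957/262144) × range = -14 + 0.369862 × 28 V
      = -14 + 10.3561 = -3.64388 V.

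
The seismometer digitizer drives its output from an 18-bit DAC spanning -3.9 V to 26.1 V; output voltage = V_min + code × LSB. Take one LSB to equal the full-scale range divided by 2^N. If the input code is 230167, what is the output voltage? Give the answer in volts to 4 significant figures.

22.44 V

The full-scale span is 26.1 − (-3.9) = 30 V. LSB = 30 V / 2^18.
Output = V_min + (230167/262144) × range = -3.9 + 0.878017 × 30 V
      = -3.9 V + 26.3405 V = 22.4405 V.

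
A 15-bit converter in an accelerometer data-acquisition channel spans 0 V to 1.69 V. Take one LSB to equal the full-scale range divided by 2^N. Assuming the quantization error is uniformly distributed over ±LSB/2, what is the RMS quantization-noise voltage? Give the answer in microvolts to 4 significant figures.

V_FS = 1.69 V.
Step size = 1.69/32768 V = 51.5747 µV.
For a uniform distribution on [−LSB/2, +LSB/2], V_rms = LSB/√12 = 51.5747 µV/3.4641 = 14.89 µV.

14.89 µV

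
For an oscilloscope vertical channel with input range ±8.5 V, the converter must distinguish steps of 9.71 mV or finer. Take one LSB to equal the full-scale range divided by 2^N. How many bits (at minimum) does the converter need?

The full-scale span is 8.5 − (-8.5) = 17 V.
17 V / 9.71 mV = 1751. Since 2^10 = 1024 and 2^11 = 2048, N = 11.

11 bits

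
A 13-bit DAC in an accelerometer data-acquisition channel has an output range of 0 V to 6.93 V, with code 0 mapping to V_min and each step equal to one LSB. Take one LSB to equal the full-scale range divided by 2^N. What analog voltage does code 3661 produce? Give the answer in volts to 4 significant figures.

3.097 V

V_FS = 6.93 V. LSB = 6.93 V / 2^13.
V_out = V_min + code × LSB = 0 V + 3661 × 6.93 V / 8192
      = 0 + 3.09701 = 3.09701 V.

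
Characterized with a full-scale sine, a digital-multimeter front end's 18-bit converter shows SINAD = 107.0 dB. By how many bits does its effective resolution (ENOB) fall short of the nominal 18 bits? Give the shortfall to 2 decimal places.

0.52 bits

ENOB = (SINAD − 1.76)/6.02 = (107.0 − 1.76)/6.02 = 17.4817 bits.
18 − 17.4817 = 0.52 bits below nominal.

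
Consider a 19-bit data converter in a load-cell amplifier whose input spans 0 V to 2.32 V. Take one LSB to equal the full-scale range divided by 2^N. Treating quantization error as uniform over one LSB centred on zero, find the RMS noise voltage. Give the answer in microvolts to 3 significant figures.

V_FS = 2.32 V.
LSB = 2.32 V / 2^19 = 4.4250 µV.
V_rms = LSB/√12 = 4.4250 µV / √12 = 1.28 µV.

1.28 µV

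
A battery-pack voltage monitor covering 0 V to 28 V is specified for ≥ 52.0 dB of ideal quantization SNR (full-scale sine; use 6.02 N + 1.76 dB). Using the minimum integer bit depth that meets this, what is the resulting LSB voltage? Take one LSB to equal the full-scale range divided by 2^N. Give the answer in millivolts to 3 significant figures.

Full-scale range = 28 V.
6.02 N + 1.76 ≥ 52.0 gives N ≥ 8.346, so the minimum integer is 9.
Step size = 28/512 V = 54.7 mV.

54.7 mV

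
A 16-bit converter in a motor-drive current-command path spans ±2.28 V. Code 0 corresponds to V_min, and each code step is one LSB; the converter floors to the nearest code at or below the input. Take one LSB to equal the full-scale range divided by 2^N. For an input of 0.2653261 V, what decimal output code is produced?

36581

Range = 2.28 − (-2.28) = 4.56 V. LSB = 4.56 V / 2^16 ≈ 69.58 µV.
V_in − V_min = 0.2653261 − (-2.28) = 2.5453261 V.
Divide by LSB: 2.5453261 × 65536/4.56 = 36581.2481.
Truncating gives code 36581.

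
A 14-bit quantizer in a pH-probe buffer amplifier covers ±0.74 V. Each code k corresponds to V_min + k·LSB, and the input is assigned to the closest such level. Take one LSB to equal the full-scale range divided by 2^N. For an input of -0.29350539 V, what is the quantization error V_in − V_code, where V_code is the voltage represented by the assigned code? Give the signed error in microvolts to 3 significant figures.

−16.6 µV

Full-scale range = 0.74 V − (-0.74 V) = 1.48 V. LSB = 1.48 V / 2^14 ≈ 90.33 µV.
(V_in − V_min)/LSB = (-0.29350539 − (-0.74)) × 16384/1.48 = 4942.8160 → nearest code k = 4943.
V_code = V_min + k × range/2^14 = -0.74 + 4943 × 1.48/16384 = -0.29348876953 V.
Error = V_in − V_code = -0.29350539 − (-0.29348876953) = −16.6 µV.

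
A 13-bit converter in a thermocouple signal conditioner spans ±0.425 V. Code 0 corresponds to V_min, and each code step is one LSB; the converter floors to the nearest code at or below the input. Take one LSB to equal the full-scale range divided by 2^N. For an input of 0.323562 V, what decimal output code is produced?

Range = 0.425 − (-0.425) = 0.85 V. LSB = 0.85 V / 2^13 ≈ 103.8 µV.
(V_in − V_min) × 2^13/range = (0.323562 − (-0.425)) × 8192/0.85 = 7214.376.
Floor → code = 7214.

7214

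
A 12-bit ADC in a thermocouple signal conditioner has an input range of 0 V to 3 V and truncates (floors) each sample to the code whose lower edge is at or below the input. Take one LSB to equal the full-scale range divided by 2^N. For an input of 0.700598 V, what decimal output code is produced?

V_FS = 3 V. LSB = 3 V / 2^12 ≈ 0.7324 mV.
code = ⌊(V_in − V_min)/LSB⌋ = ⌊(V_in − V_min) × 2^12 / range⌋
     = ⌊(0.700598 − (0)) × 4096 / 3⌋ = ⌊0.700598 × 4096/3⌋
     = ⌊956.550⌋ = 956.

956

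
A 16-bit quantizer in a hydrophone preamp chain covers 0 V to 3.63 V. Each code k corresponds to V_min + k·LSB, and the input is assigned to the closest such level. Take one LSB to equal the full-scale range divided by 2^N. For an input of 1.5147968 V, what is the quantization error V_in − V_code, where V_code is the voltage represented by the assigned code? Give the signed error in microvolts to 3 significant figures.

+7.37 µV

Full-scale range = 3.63 V. LSB = 3.63 V / 2^16 ≈ 55.39 µV.
(1.5147968 − (0)) / LSB = 1.5147968 × 65536/3.63 = 27348.1331. Nearest integer: k = 27348.
V_code = 0 + (27348/65536) × 3.63 = 1.5147894287 V.
e = 1.5147968 − (1.5147894287) = +7.37 µV.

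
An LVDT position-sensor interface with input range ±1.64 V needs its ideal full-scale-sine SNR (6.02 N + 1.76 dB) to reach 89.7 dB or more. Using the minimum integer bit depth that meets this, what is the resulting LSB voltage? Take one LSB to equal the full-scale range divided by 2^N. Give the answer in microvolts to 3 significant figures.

Span: 1.64 V − (-1.64 V) = 3.28 V.
Solving 6.02 N ≥ 89.7 − 1.76: N ≥ 14.608. Round up → N = 15.
LSB = 3.28 V / 2^15 = 100 µV.

100 µV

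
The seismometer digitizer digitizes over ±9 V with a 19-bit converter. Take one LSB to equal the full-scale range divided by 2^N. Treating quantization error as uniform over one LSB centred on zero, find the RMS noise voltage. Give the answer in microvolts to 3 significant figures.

Full-scale range = 9 V − (-9 V) = 18 V.
One LSB is 18 V / 524288 = 34.332 µV.
σ_q = LSB/√12 = 34.332 µV/3.4641 = 9.91 µV.

9.91 µV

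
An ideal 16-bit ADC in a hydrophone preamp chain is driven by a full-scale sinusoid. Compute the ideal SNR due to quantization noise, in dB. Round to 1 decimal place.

98.1 dB

6.02(16) + 1.76 = 96.32 + 1.76 = 98.08 dB.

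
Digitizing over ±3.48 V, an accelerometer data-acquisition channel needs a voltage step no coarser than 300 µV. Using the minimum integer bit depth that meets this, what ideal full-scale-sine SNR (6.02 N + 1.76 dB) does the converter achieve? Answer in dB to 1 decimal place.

92.1 dB

Full-scale range = 3.48 V − (-3.48 V) = 6.96 V.
Required number of levels: 6.96/300 µV = 23200; smallest N with 2^N ≥ that is 15.
SNR = 6.02 × 15 + 1.76 = 92.06 dB.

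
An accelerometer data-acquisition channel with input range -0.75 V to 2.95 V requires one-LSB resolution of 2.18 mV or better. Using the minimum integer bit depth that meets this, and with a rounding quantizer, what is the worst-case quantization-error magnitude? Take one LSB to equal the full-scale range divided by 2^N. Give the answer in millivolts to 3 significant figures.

Span: 2.95 V − (-0.75 V) = 3.7 V.
3.7 V / 2.18 mV = 1697. Since 2^10 = 1024 and 2^11 = 2048, N = 11.
LSB = 3.7 V / 2^11 = 1.8066 mV.
Half an LSB is 0.903 mV.

0.903 mV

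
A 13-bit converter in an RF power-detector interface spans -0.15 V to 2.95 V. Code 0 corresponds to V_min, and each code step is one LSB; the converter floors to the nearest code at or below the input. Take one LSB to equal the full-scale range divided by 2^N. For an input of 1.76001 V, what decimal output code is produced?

5047

Span: 2.95 V − (-0.15 V) = 3.1 V. LSB = 3.1 V / 2^13 ≈ 378.4 µV.
code = ⌊(V_in − V_min)/LSB⌋ = ⌊(V_in − V_min) × 2^13 / range⌋
     = ⌊(1.76001 − (-0.15)) × 8192 / 3.1⌋ = ⌊1.91001 × 8192/3.1⌋
     = ⌊5047.355⌋ = 5047.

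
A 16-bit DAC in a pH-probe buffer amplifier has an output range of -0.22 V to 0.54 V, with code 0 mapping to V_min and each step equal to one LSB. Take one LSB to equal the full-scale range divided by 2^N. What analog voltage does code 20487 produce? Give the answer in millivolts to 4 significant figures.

17.58 mV

Range = 0.54 − (-0.22) = 0.76 V. LSB = 0.76 V / 2^16.
V_out = V_min + code × LSB = -0.22 V + 20487 × 0.76 V / 65536
      = -0.22 + 0.237581 = 0.0175812 V.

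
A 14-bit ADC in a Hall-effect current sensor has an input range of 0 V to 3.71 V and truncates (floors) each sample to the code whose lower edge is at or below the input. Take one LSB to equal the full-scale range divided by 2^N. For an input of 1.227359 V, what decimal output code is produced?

5420

Range is 3.71 V. LSB = 3.71 V / 2^14 ≈ 226.4 µV.
V_in − V_min = 1.227359 − (0) = 1.227359 V.
Divide by LSB: 1.227359 × 16384/3.71 = 5420.2291.
Truncating gives code 5420.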